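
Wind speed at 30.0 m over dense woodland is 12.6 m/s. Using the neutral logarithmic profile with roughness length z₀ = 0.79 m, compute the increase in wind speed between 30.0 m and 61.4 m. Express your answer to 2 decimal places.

Log law: V₂ = V₁ · ln(z₂/z₀)/ln(z₁/z₀) = 12.6 × 4.3531/3.6369 = 15.0813 m/s
ΔV = 15.0813 − 12.6 = 2.4813 m/s

2.48 m/s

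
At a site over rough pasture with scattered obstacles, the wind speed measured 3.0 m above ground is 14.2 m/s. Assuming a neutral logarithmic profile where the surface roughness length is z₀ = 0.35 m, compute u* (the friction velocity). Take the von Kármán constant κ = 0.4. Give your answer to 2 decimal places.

u* ≈ 2.64 m/s

Log law: V(z) = (u*/κ) · ln(z/z₀) ⇒ u* = κ · V / ln(z/z₀)
u* = 0.4 × 14.2 / ln(3.0/0.35) = 0.4 × 14.2 / 2.1484
   = 5.6800 / 2.1484 = 2.6438 m/s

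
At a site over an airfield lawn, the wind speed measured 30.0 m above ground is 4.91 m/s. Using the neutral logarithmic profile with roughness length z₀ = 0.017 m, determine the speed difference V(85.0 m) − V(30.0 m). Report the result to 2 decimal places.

Log law: V₂ = V₁ · ln(z₂/z₀)/ln(z₁/z₀) = 4.91 × 8.5172/7.4757 = 5.5940 m/s
ΔV = 5.5940 − 4.91 = 0.6840 m/s

0.68 m/s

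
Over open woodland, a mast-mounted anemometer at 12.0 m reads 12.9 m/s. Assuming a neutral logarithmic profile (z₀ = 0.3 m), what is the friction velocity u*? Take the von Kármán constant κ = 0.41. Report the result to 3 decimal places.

u* ≈ 1.434 m/s

Log law: V(z) = (u*/κ) · ln(z/z₀) ⇒ u* = κ · V / ln(z/z₀)
u* = 0.41 × 12.9 / ln(12.0/0.3) = 0.41 × 12.9 / 3.6889
   = 5.2890 / 3.6889 = 1.4338 m/s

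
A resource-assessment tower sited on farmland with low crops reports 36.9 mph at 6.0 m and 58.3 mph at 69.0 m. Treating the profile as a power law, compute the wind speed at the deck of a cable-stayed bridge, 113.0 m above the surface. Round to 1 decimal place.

First find α: α = ln(V₂/V₁)/ln(z₂/z₁) = ln(58.3/36.9)/ln(69.0/6.0) = 0.45739/2.44235 = 0.1873
Extrapolate from 69.0 m to 113.0 m: V₃ = 58.3 × (113.0/69.0)^0.1873 = 58.3 × 1.0968 = 63.9423 mph

63.9 mph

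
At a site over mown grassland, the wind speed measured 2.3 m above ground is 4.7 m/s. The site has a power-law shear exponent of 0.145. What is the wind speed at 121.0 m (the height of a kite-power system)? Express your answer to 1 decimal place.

Power-law profile: V₂ = V₁ · (z₂/z₁)^α
V₂ = 4.7 × (121.0/2.3)^0.145 = 4.7 × (52.6087)^0.145
    = 4.7 × 1.7765 = 8.3493 m/s

8.3 m/s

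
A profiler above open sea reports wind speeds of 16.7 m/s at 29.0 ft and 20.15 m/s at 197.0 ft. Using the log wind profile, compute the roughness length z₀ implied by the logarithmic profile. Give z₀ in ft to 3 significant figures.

z₀ ≈ 0.00272 ft

Log law: V(z) ∝ ln(z/z₀). With r = V₁/V₂ = 16.7/20.15 = 0.82878,
r · ln(z₂/z₀) = ln(z₁/z₀) ⇒ ln z₀ = (ln z₁ − r·ln z₂)/(1 − r)
ln z₀ = (3.36730 − 0.82878×5.28320) / 0.17122 = -5.9068
z₀ = exp(-5.9068) = 0.002721 ft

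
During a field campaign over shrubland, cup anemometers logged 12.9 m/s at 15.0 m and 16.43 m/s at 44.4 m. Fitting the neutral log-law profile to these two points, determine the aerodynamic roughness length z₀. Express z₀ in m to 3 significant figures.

z₀ ≈ 0.284 m

Log law: V(z) ∝ ln(z/z₀). With r = V₁/V₂ = 12.9/16.43 = 0.78515,
r · ln(z₂/z₀) = ln(z₁/z₀) ⇒ ln z₀ = (ln z₁ − r·ln z₂)/(1 − r)
ln z₀ = (2.70805 − 0.78515×3.79324) / 0.21485 = -1.2577
z₀ = exp(-1.2577) = 0.2843 m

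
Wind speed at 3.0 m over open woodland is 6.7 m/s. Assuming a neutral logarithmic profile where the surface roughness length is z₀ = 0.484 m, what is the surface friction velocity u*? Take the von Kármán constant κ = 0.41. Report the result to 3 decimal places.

Log law: V(z) = (u*/κ) · ln(z/z₀) ⇒ u* = κ · V / ln(z/z₀)
u* = 0.41 × 6.7 / ln(3.0/0.484) = 0.41 × 6.7 / 1.8243
   = 2.7470 / 1.8243 = 1.5058 m/s

u* ≈ 1.506 m/s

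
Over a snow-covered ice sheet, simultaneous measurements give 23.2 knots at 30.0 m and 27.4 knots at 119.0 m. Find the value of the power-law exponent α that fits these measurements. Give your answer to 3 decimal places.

Power law: V₂/V₁ = (z₂/z₁)^α ⇒ α = ln(V₂/V₁) / ln(z₂/z₁)
α = ln(27.4/23.2) / ln(119.0/30.0) = ln(1.1810) / ln(3.9667)
  = 0.16639 / 1.37793 = 0.12075

α ≈ 0.121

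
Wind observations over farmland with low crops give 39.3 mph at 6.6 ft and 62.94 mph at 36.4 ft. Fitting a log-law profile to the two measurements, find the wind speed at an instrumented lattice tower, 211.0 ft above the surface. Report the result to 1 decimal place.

87.3 mph

Log law: V ∝ ln(z/z₀). From the pair, with r = V₁/V₂ = 0.62440,
ln z₀ = (ln z₁ − r·ln z₂)/(1 − r) = (1.8871 − 0.62440×3.5946)/0.37560 = -0.9515 → z₀ = 0.3861 ft
V₃ = V₁ · ln(z₃/z₀)/ln(z₁/z₀) = 39.3 × 6.3034/2.8386 = 87.2693 mph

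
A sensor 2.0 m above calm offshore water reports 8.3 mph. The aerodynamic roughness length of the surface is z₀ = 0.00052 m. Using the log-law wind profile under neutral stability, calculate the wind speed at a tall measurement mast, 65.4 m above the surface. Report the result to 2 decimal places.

11.81 mph

Log law: V(z) ∝ ln(z/z₀), so V₂/V₁ = ln(z₂/z₀) / ln(z₁/z₀).
ln(65.4/0.00052) = 11.7422, ln(2.0/0.00052) = 8.2548
V₂ = 8.3 × 11.7422/8.2548 = 8.3 × 1.4225 = 11.8065 mph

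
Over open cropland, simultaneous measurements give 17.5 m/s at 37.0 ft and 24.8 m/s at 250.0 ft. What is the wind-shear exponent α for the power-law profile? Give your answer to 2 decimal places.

α ≈ 0.18

Power law: V₂/V₁ = (z₂/z₁)^α ⇒ α = ln(V₂/V₁) / ln(z₂/z₁)
α = ln(24.8/17.5) / ln(250.0/37.0) = ln(1.4171) / ln(6.7568)
  = 0.34864 / 1.91054 = 0.18248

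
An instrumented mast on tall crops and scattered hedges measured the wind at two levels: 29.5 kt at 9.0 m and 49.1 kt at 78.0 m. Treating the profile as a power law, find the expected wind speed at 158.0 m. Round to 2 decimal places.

58.00 kt

First find α: α = ln(V₂/V₁)/ln(z₂/z₁) = ln(49.1/29.5)/ln(78.0/9.0) = 0.50947/2.15948 = 0.2359
Extrapolate from 78.0 m to 158.0 m: V₃ = 49.1 × (158.0/78.0)^0.2359 = 49.1 × 1.1812 = 57.9971 kt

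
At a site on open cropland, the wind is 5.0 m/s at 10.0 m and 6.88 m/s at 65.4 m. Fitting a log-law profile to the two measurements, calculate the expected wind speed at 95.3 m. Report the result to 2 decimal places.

Log law: V ∝ ln(z/z₀). From the pair, with r = V₁/V₂ = 0.72674,
ln z₀ = (ln z₁ − r·ln z₂)/(1 − r) = (2.3026 − 0.72674×4.1805)/0.27326 = -2.6919 → z₀ = 0.06775 m
V₃ = V₁ · ln(z₃/z₀)/ln(z₁/z₀) = 5.0 × 7.2490/4.9945 = 7.2569 m/s

7.26 m/s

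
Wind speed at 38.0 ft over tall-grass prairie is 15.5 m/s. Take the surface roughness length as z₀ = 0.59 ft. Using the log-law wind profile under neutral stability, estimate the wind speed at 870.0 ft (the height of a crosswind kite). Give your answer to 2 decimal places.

Log law: V(z) ∝ ln(z/z₀), so V₂/V₁ = ln(z₂/z₀) / ln(z₁/z₀).
ln(870.0/0.59) = 7.2961, ln(38.0/0.59) = 4.1652
V₂ = 15.5 × 7.2961/4.1652 = 15.5 × 1.7517 = 27.1510 m/s

27.15 m/s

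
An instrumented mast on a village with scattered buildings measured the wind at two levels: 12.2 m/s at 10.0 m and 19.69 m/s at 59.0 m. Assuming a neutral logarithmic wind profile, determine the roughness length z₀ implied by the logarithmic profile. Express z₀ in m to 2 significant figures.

z₀ ≈ 0.56 m

Log law: V(z) ∝ ln(z/z₀). With r = V₁/V₂ = 12.2/19.69 = 0.61960,
r · ln(z₂/z₀) = ln(z₁/z₀) ⇒ ln z₀ = (ln z₁ − r·ln z₂)/(1 − r)
ln z₀ = (2.30259 − 0.61960×4.07754) / 0.38040 = -0.5885
z₀ = exp(-0.5885) = 0.5551 m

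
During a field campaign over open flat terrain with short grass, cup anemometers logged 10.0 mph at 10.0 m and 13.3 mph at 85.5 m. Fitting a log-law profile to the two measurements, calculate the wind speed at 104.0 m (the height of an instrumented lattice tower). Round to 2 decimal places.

13.60 mph

Log law: V ∝ ln(z/z₀). From the pair, with r = V₁/V₂ = 0.75188,
ln z₀ = (ln z₁ − r·ln z₂)/(1 − r) = (2.3026 − 0.75188×4.4485)/0.24812 = -4.2002 → z₀ = 0.01499 m
V₃ = V₁ · ln(z₃/z₀)/ln(z₁/z₀) = 10.0 × 8.8446/6.5028 = 13.6012 mph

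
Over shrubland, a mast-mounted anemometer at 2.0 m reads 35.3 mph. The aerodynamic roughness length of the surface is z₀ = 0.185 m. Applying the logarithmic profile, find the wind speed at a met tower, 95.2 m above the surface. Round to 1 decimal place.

92.6 mph

Log law: V(z) ∝ ln(z/z₀), so V₂/V₁ = ln(z₂/z₀) / ln(z₁/z₀).
ln(95.2/0.185) = 6.2434, ln(2.0/0.185) = 2.3805
V₂ = 35.3 × 6.2434/2.3805 = 35.3 × 2.6227 = 92.5801 mph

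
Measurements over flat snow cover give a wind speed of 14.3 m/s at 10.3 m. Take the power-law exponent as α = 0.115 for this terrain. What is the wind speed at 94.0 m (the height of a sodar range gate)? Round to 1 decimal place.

Power-law profile: V₂ = V₁ · (z₂/z₁)^α
V₂ = 14.3 × (94.0/10.3)^0.115 = 14.3 × (9.1262)^0.115
    = 14.3 × 1.2895 = 18.4404 m/s

18.4 m/s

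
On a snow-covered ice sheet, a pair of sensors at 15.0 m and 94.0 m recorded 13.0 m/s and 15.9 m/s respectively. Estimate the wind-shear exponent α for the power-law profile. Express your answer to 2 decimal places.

α ≈ 0.11

Power law: V₂/V₁ = (z₂/z₁)^α ⇒ α = ln(V₂/V₁) / ln(z₂/z₁)
α = ln(15.9/13.0) / ln(94.0/15.0) = ln(1.2231) / ln(6.2667)
  = 0.20137 / 1.83524 = 0.10972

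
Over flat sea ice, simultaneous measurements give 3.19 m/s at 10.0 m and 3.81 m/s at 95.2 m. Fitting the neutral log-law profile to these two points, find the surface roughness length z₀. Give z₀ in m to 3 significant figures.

z₀ ≈ 0.0000922 m

Log law: V(z) ∝ ln(z/z₀). With r = V₁/V₂ = 3.19/3.81 = 0.83727,
r · ln(z₂/z₀) = ln(z₁/z₀) ⇒ ln z₀ = (ln z₁ − r·ln z₂)/(1 − r)
ln z₀ = (2.30259 − 0.83727×4.55598) / 0.16273 = -9.2915
z₀ = exp(-9.2915) = 0.00009221 m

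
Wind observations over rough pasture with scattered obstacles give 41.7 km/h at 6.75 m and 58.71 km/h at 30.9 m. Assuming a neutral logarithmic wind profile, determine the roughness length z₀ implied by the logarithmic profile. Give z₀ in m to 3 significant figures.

Log law: V(z) ∝ ln(z/z₀). With r = V₁/V₂ = 41.7/58.71 = 0.71027,
r · ln(z₂/z₀) = ln(z₁/z₀) ⇒ ln z₀ = (ln z₁ − r·ln z₂)/(1 − r)
ln z₀ = (1.90954 − 0.71027×3.43076) / 0.28973 = -1.8197
z₀ = exp(-1.8197) = 0.1621 m

z₀ ≈ 0.162 m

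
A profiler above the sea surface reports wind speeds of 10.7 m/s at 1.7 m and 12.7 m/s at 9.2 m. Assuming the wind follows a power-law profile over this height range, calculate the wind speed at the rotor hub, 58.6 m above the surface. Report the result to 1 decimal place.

15.3 m/s

First find α: α = ln(V₂/V₁)/ln(z₂/z₁) = ln(12.7/10.7)/ln(9.2/1.7) = 0.17136/1.68858 = 0.1015
Extrapolate from 9.2 m to 58.6 m: V₃ = 12.7 × (58.6/9.2)^0.1015 = 12.7 × 1.2067 = 15.3252 m/s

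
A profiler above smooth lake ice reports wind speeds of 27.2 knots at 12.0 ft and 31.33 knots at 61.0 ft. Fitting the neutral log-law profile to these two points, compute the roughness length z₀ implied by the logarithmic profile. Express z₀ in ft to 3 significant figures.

z₀ ≈ 0.000268 ft

Log law: V(z) ∝ ln(z/z₀). With r = V₁/V₂ = 27.2/31.33 = 0.86818,
r · ln(z₂/z₀) = ln(z₁/z₀) ⇒ ln z₀ = (ln z₁ − r·ln z₂)/(1 − r)
ln z₀ = (2.48491 − 0.86818×4.11087) / 0.13182 = -8.2236
z₀ = exp(-8.2236) = 0.0002682 ft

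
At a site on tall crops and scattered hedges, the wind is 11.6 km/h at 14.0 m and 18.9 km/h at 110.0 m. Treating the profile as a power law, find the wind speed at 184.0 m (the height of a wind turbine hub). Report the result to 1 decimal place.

21.3 km/h

First find α: α = ln(V₂/V₁)/ln(z₂/z₁) = ln(18.9/11.6)/ln(110.0/14.0) = 0.48816/2.06142 = 0.2368
Extrapolate from 110.0 m to 184.0 m: V₃ = 18.9 × (184.0/110.0)^0.2368 = 18.9 × 1.1296 = 21.3486 km/h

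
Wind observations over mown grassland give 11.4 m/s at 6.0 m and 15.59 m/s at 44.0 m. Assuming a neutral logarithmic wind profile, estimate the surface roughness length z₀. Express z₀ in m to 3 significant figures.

z₀ ≈ 0.0265 m

Log law: V(z) ∝ ln(z/z₀). With r = V₁/V₂ = 11.4/15.59 = 0.73124,
r · ln(z₂/z₀) = ln(z₁/z₀) ⇒ ln z₀ = (ln z₁ − r·ln z₂)/(1 − r)
ln z₀ = (1.79176 − 0.73124×3.78419) / 0.26876 = -3.6292
z₀ = exp(-3.6292) = 0.02654 m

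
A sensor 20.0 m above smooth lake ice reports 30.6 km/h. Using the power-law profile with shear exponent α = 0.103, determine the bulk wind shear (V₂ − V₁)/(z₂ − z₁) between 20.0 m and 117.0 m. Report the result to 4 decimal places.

0.0629 km/h/m

Power law: V₂ = V₁ · (z₂/z₁)^α = 30.6 × (5.8500)^0.103 = 36.7061 km/h
ΔV/Δz = (36.7061 − 30.6)/(117.0 − 20.0) = 6.1061/97.0000 = 0.06295 km/h/m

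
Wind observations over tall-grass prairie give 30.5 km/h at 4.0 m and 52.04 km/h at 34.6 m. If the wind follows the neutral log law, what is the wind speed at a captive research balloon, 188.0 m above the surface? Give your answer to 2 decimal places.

68.94 km/h

Log law: V ∝ ln(z/z₀). From the pair, with r = V₁/V₂ = 0.58609,
ln z₀ = (ln z₁ − r·ln z₂)/(1 − r) = (1.3863 − 0.58609×3.5439)/0.41391 = -1.6687 → z₀ = 0.1885 m
V₃ = V₁ · ln(z₃/z₀)/ln(z₁/z₀) = 30.5 × 6.9052/3.0550 = 68.9380 km/h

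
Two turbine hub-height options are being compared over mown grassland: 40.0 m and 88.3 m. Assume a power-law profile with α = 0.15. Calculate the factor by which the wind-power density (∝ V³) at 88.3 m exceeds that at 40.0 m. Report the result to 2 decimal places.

1.43

Speed ratio: V_B/V_A = (z_B/z_A)^α = (88.3/40.0)^0.15 = (2.2075)^0.15 = 1.12612
Power-density ratio: P_B/P_A = (V_B/V_A)³ = (1.12612)³ = 1.42809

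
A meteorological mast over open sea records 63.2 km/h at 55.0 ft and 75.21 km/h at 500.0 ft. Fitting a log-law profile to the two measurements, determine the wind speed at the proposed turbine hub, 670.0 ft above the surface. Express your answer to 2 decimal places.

Log law: V ∝ ln(z/z₀). From the pair, with r = V₁/V₂ = 0.84031,
ln z₀ = (ln z₁ − r·ln z₂)/(1 − r) = (4.0073 − 0.84031×6.2146)/0.15969 = -7.6080 → z₀ = 0.0004965 ft
V₃ = V₁ · ln(z₃/z₀)/ln(z₁/z₀) = 63.2 × 14.1152/11.6153 = 76.8024 km/h

76.80 km/h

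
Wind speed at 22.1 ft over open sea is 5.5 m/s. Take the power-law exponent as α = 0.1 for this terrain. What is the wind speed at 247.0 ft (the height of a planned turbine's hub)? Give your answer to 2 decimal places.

Power-law profile: V₂ = V₁ · (z₂/z₁)^α
V₂ = 5.5 × (247.0/22.1)^0.1 = 5.5 × (11.1765)^0.1
    = 5.5 × 1.2730 = 7.0015 m/s

7.00 m/s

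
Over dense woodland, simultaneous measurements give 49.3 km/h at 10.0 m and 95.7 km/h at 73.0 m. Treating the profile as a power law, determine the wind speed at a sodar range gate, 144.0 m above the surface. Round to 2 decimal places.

120.05 km/h

First find α: α = ln(V₂/V₁)/ln(z₂/z₁) = ln(95.7/49.3)/ln(73.0/10.0) = 0.66329/1.98787 = 0.3337
Extrapolate from 73.0 m to 144.0 m: V₃ = 95.7 × (144.0/73.0)^0.3337 = 95.7 × 1.2544 = 120.0488 km/h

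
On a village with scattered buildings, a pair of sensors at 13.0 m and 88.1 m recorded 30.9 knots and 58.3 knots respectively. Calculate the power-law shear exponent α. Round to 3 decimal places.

α ≈ 0.332

Power law: V₂/V₁ = (z₂/z₁)^α ⇒ α = ln(V₂/V₁) / ln(z₂/z₁)
α = ln(58.3/30.9) / ln(88.1/13.0) = ln(1.8867) / ln(6.7769)
  = 0.63485 / 1.91352 = 0.33177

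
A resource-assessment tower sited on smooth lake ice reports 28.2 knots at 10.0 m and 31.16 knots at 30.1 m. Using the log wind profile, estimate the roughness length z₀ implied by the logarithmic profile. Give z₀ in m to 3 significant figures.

Log law: V(z) ∝ ln(z/z₀). With r = V₁/V₂ = 28.2/31.16 = 0.90501,
r · ln(z₂/z₀) = ln(z₁/z₀) ⇒ ln z₀ = (ln z₁ − r·ln z₂)/(1 − r)
ln z₀ = (2.30259 − 0.90501×3.40453) / 0.09499 = -8.1956
z₀ = exp(-8.1956) = 0.0002759 m

z₀ ≈ 0.000276 m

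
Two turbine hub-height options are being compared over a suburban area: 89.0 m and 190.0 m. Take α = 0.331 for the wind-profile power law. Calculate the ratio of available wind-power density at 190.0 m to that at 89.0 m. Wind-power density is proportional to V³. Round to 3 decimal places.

Speed ratio: V_B/V_A = (z_B/z_A)^α = (190.0/89.0)^0.331 = (2.1348)^0.331 = 1.28534
Power-density ratio: P_B/P_A = (V_B/V_A)³ = (1.28534)³ = 2.12353

2.124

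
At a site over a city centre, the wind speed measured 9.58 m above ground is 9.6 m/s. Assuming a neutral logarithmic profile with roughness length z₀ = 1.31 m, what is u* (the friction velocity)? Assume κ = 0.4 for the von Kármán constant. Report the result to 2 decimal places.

Log law: V(z) = (u*/κ) · ln(z/z₀) ⇒ u* = κ · V / ln(z/z₀)
u* = 0.4 × 9.6 / ln(9.58/1.31) = 0.4 × 9.6 / 1.9897
   = 3.8400 / 1.9897 = 1.9300 m/s

u* ≈ 1.93 m/s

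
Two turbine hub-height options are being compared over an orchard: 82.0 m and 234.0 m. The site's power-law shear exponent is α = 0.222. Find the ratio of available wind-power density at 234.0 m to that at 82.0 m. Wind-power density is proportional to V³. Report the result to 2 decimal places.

2.01

Speed ratio: V_B/V_A = (z_B/z_A)^α = (234.0/82.0)^0.222 = (2.8537)^0.222 = 1.26212
Power-density ratio: P_B/P_A = (V_B/V_A)³ = (1.26212)³ = 2.01047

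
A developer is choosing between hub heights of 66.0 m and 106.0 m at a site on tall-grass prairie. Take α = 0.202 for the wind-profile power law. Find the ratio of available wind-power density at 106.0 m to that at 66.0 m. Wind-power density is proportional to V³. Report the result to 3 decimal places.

Speed ratio: V_B/V_A = (z_B/z_A)^α = (106.0/66.0)^0.202 = (1.6061)^0.202 = 1.10043
Power-density ratio: P_B/P_A = (V_B/V_A)³ = (1.10043)³ = 1.33258

1.333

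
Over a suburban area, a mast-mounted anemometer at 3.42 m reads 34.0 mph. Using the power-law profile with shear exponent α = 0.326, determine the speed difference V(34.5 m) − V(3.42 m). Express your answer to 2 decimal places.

38.23 mph

Power law: V₂ = V₁ · (z₂/z₁)^α = 34.0 × (10.0877)^0.326 = 72.2296 mph
ΔV = 72.2296 − 34.0 = 38.2296 mph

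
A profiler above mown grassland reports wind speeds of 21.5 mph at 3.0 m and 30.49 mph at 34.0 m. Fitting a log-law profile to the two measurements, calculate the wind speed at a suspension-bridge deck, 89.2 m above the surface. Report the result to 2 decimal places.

34.06 mph

Log law: V ∝ ln(z/z₀). From the pair, with r = V₁/V₂ = 0.70515,
ln z₀ = (ln z₁ − r·ln z₂)/(1 − r) = (1.0986 − 0.70515×3.5264)/0.29485 = -4.7075 → z₀ = 0.009028 m
V₃ = V₁ · ln(z₃/z₀)/ln(z₁/z₀) = 21.5 × 9.1983/5.8061 = 34.0616 mph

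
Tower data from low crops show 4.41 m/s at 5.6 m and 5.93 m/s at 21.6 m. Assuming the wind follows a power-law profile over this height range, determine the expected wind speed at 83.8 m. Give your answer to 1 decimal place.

8.0 m/s

First find α: α = ln(V₂/V₁)/ln(z₂/z₁) = ln(5.93/4.41)/ln(21.6/5.6) = 0.29615/1.34993 = 0.2194
Extrapolate from 21.6 m to 83.8 m: V₃ = 5.93 × (83.8/21.6)^0.2194 = 5.93 × 1.3464 = 7.9841 m/s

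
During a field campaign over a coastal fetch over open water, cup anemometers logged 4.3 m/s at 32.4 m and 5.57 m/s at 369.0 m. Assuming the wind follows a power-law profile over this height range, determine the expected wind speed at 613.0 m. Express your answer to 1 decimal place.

First find α: α = ln(V₂/V₁)/ln(z₂/z₁) = ln(5.57/4.3)/ln(369.0/32.4) = 0.25878/2.43264 = 0.1064
Extrapolate from 369.0 m to 613.0 m: V₃ = 5.57 × (613.0/369.0)^0.1064 = 5.57 × 1.0555 = 5.8790 m/s

5.9 m/s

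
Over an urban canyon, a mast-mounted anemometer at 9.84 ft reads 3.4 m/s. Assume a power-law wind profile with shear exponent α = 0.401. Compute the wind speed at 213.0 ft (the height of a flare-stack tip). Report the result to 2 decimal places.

11.67 m/s

Power-law profile: V₂ = V₁ · (z₂/z₁)^α
V₂ = 3.4 × (213.0/9.84)^0.401 = 3.4 × (21.6463)^0.401
    = 3.4 × 3.4315 = 11.6672 m/s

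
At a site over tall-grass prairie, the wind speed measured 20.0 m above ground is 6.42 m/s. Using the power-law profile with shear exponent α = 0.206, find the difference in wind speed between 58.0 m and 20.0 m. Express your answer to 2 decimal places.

Power law: V₂ = V₁ · (z₂/z₁)^α = 6.42 × (2.9000)^0.206 = 7.9945 m/s
ΔV = 7.9945 − 6.42 = 1.5745 m/s

1.57 m/s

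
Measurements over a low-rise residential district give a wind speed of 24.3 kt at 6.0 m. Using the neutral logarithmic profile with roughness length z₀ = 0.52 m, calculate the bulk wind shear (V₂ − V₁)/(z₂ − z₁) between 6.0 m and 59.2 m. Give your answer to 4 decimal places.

0.4275 kt/m

Log law: V₂ = V₁ · ln(z₂/z₀)/ln(z₁/z₀) = 24.3 × 4.7348/2.4457 = 47.0448 kt
ΔV/Δz = (47.0448 − 24.3)/(59.2 − 6.0) = 22.7448/53.2000 = 0.42753 kt/m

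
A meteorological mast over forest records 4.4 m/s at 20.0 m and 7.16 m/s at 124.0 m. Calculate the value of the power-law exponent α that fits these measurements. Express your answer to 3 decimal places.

α ≈ 0.267

Power law: V₂/V₁ = (z₂/z₁)^α ⇒ α = ln(V₂/V₁) / ln(z₂/z₁)
α = ln(7.16/4.4) / ln(124.0/20.0) = ln(1.6273) / ln(6.2000)
  = 0.48691 / 1.82455 = 0.26686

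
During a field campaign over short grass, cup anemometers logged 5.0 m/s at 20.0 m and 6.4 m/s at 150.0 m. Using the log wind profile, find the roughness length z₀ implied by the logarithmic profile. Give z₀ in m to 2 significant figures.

Log law: V(z) ∝ ln(z/z₀). With r = V₁/V₂ = 5.0/6.4 = 0.78125,
r · ln(z₂/z₀) = ln(z₁/z₀) ⇒ ln z₀ = (ln z₁ − r·ln z₂)/(1 − r)
ln z₀ = (2.99573 − 0.78125×5.01064) / 0.21875 = -4.2003
z₀ = exp(-4.2003) = 0.01499 m

z₀ ≈ 0.015 m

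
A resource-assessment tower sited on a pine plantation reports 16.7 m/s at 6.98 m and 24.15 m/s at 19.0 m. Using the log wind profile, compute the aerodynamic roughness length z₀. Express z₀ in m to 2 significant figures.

z₀ ≈ 0.74 m

Log law: V(z) ∝ ln(z/z₀). With r = V₁/V₂ = 16.7/24.15 = 0.69151,
r · ln(z₂/z₀) = ln(z₁/z₀) ⇒ ln z₀ = (ln z₁ − r·ln z₂)/(1 − r)
ln z₀ = (1.94305 − 0.69151×2.94444) / 0.30849 = -0.3017
z₀ = exp(-0.3017) = 0.7396 m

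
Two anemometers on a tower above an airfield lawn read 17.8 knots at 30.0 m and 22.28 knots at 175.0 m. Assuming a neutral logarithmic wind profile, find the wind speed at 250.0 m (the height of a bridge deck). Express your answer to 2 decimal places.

23.19 knots

Log law: V ∝ ln(z/z₀). From the pair, with r = V₁/V₂ = 0.79892,
ln z₀ = (ln z₁ − r·ln z₂)/(1 − r) = (3.4012 − 0.79892×5.1648)/0.20108 = -3.6059 → z₀ = 0.02716 m
V₃ = V₁ · ln(z₃/z₀)/ln(z₁/z₀) = 17.8 × 9.1274/7.0071 = 23.1861 knots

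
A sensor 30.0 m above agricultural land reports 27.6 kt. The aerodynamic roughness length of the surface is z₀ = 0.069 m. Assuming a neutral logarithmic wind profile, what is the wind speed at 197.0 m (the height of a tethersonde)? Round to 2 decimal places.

Log law: V(z) ∝ ln(z/z₀), so V₂/V₁ = ln(z₂/z₀) / ln(z₁/z₀).
ln(197.0/0.069) = 7.9569, ln(30.0/0.069) = 6.0748
V₂ = 27.6 × 7.9569/6.0748 = 27.6 × 1.3098 = 36.1506 kt

36.15 kt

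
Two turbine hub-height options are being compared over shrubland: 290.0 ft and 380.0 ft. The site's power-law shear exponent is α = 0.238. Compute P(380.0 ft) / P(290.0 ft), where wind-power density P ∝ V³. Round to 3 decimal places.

1.213

Speed ratio: V_B/V_A = (z_B/z_A)^α = (380.0/290.0)^0.238 = (1.3103)^0.238 = 1.06644
Power-density ratio: P_B/P_A = (V_B/V_A)³ = (1.06644)³ = 1.21287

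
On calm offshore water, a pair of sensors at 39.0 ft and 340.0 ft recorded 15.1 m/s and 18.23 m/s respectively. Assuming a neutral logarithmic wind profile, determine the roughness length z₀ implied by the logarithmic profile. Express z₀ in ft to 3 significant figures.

Log law: V(z) ∝ ln(z/z₀). With r = V₁/V₂ = 15.1/18.23 = 0.82830,
r · ln(z₂/z₀) = ln(z₁/z₀) ⇒ ln z₀ = (ln z₁ − r·ln z₂)/(1 − r)
ln z₀ = (3.66356 − 0.82830×5.82895) / 0.17170 = -6.7829
z₀ = exp(-6.7829) = 0.001133 ft

z₀ ≈ 0.00113 ft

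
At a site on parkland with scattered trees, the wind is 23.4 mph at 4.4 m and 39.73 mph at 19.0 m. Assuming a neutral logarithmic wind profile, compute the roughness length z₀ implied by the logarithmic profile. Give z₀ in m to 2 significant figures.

Log law: V(z) ∝ ln(z/z₀). With r = V₁/V₂ = 23.4/39.73 = 0.58898,
r · ln(z₂/z₀) = ln(z₁/z₀) ⇒ ln z₀ = (ln z₁ − r·ln z₂)/(1 − r)
ln z₀ = (1.48160 − 0.58898×2.94444) / 0.41102 = -0.6146
z₀ = exp(-0.6146) = 0.5409 m

z₀ ≈ 0.54 m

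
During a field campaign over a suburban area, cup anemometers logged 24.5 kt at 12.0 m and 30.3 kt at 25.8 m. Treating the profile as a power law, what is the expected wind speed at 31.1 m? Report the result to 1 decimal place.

31.9 kt

First find α: α = ln(V₂/V₁)/ln(z₂/z₁) = ln(30.3/24.5)/ln(25.8/12.0) = 0.21247/0.76547 = 0.2776
Extrapolate from 25.8 m to 31.1 m: V₃ = 30.3 × (31.1/25.8)^0.2776 = 30.3 × 1.0532 = 31.9128 kt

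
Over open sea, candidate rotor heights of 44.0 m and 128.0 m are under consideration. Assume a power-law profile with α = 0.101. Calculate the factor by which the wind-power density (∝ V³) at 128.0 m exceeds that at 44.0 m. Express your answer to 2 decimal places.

1.38

Speed ratio: V_B/V_A = (z_B/z_A)^α = (128.0/44.0)^0.101 = (2.9091)^0.101 = 1.11388
Power-density ratio: P_B/P_A = (V_B/V_A)³ = (1.11388)³ = 1.38203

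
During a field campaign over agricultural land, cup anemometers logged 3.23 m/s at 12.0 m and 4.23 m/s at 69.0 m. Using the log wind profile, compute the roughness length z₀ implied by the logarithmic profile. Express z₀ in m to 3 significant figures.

Log law: V(z) ∝ ln(z/z₀). With r = V₁/V₂ = 3.23/4.23 = 0.76359,
r · ln(z₂/z₀) = ln(z₁/z₀) ⇒ ln z₀ = (ln z₁ − r·ln z₂)/(1 − r)
ln z₀ = (2.48491 − 0.76359×4.23411) / 0.23641 = -3.1650
z₀ = exp(-3.1650) = 0.04221 m

z₀ ≈ 0.0422 m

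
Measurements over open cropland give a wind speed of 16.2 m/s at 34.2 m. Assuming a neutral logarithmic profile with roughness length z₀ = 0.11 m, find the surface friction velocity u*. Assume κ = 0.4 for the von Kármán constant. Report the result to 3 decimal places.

Log law: V(z) = (u*/κ) · ln(z/z₀) ⇒ u* = κ · V / ln(z/z₀)
u* = 0.4 × 16.2 / ln(34.2/0.11) = 0.4 × 16.2 / 5.7395
   = 6.4800 / 5.7395 = 1.1290 m/s

u* ≈ 1.129 m/s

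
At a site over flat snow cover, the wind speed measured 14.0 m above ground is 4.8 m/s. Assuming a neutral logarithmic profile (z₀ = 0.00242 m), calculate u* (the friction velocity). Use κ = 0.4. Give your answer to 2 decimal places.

u* ≈ 0.22 m/s

Log law: V(z) = (u*/κ) · ln(z/z₀) ⇒ u* = κ · V / ln(z/z₀)
u* = 0.4 × 4.8 / ln(14.0/0.00242) = 0.4 × 4.8 / 8.6630
   = 1.9200 / 8.6630 = 0.2216 m/s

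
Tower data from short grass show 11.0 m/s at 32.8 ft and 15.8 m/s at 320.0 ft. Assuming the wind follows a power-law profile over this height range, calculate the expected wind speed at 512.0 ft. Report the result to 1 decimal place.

17.0 m/s

First find α: α = ln(V₂/V₁)/ln(z₂/z₁) = ln(15.8/11.0)/ln(320.0/32.8) = 0.36211/2.27789 = 0.1590
Extrapolate from 320.0 ft to 512.0 ft: V₃ = 15.8 × (512.0/320.0)^0.1590 = 15.8 × 1.0776 = 17.0257 m/s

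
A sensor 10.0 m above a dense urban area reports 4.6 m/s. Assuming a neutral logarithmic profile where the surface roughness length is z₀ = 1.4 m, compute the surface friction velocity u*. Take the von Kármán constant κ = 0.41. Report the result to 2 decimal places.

Log law: V(z) = (u*/κ) · ln(z/z₀) ⇒ u* = κ · V / ln(z/z₀)
u* = 0.41 × 4.6 / ln(10.0/1.4) = 0.41 × 4.6 / 1.9661
   = 1.8860 / 1.9661 = 0.9593 m/s

u* ≈ 0.96 m/s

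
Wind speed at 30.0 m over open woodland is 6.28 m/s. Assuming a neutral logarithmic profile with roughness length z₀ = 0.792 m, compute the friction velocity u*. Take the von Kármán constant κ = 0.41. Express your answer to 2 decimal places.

Log law: V(z) = (u*/κ) · ln(z/z₀) ⇒ u* = κ · V / ln(z/z₀)
u* = 0.41 × 6.28 / ln(30.0/0.792) = 0.41 × 6.28 / 3.6344
   = 2.5748 / 3.6344 = 0.7085 m/s

u* ≈ 0.71 m/s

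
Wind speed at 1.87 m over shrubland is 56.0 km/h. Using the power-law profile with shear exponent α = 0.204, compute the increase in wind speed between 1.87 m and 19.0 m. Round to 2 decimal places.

33.87 km/h

Power law: V₂ = V₁ · (z₂/z₁)^α = 56.0 × (10.1604)^0.204 = 89.8666 km/h
ΔV = 89.8666 − 56.0 = 33.8666 km/h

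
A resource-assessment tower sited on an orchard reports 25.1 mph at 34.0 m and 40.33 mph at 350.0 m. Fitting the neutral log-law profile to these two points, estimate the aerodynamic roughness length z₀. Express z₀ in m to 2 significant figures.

z₀ ≈ 0.73 m

Log law: V(z) ∝ ln(z/z₀). With r = V₁/V₂ = 25.1/40.33 = 0.62237,
r · ln(z₂/z₀) = ln(z₁/z₀) ⇒ ln z₀ = (ln z₁ − r·ln z₂)/(1 − r)
ln z₀ = (3.52636 − 0.62237×5.85793) / 0.37763 = -0.3162
z₀ = exp(-0.3162) = 0.7289 m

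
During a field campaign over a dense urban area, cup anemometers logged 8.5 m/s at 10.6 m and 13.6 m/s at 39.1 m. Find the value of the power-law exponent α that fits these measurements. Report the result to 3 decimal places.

Power law: V₂/V₁ = (z₂/z₁)^α ⇒ α = ln(V₂/V₁) / ln(z₂/z₁)
α = ln(13.6/8.5) / ln(39.1/10.6) = ln(1.6000) / ln(3.6887)
  = 0.47000 / 1.30527 = 0.36008

α ≈ 0.360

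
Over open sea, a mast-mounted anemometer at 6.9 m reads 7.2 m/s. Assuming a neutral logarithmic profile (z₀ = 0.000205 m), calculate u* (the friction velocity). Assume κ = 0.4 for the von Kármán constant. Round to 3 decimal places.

Log law: V(z) = (u*/κ) · ln(z/z₀) ⇒ u* = κ · V / ln(z/z₀)
u* = 0.4 × 7.2 / ln(6.9/0.000205) = 0.4 × 7.2 / 10.4240
   = 2.8800 / 10.4240 = 0.2763 m/s

u* ≈ 0.276 m/s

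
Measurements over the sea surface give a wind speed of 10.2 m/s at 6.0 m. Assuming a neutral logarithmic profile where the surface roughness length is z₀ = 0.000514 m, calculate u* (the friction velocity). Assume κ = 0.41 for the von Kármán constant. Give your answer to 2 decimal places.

Log law: V(z) = (u*/κ) · ln(z/z₀) ⇒ u* = κ · V / ln(z/z₀)
u* = 0.41 × 10.2 / ln(6.0/0.000514) = 0.41 × 10.2 / 9.3650
   = 4.1820 / 9.3650 = 0.4466 m/s

u* ≈ 0.45 m/s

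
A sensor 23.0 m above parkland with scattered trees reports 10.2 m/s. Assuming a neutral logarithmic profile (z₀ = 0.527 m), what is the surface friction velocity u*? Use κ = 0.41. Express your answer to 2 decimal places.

u* ≈ 1.11 m/s

Log law: V(z) = (u*/κ) · ln(z/z₀) ⇒ u* = κ · V / ln(z/z₀)
u* = 0.41 × 10.2 / ln(23.0/0.527) = 0.41 × 10.2 / 3.7760
   = 4.1820 / 3.7760 = 1.1075 m/s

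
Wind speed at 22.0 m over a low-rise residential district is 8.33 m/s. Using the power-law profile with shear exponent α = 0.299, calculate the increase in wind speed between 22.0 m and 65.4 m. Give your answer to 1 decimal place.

Power law: V₂ = V₁ · (z₂/z₁)^α = 8.33 × (2.9727)^0.299 = 11.5377 m/s
ΔV = 11.5377 − 8.33 = 3.2077 m/s

3.2 m/s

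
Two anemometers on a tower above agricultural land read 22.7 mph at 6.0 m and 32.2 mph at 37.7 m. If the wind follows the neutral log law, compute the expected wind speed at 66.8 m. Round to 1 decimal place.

35.2 mph

Log law: V ∝ ln(z/z₀). From the pair, with r = V₁/V₂ = 0.70497,
ln z₀ = (ln z₁ − r·ln z₂)/(1 − r) = (1.7918 − 0.70497×3.6297)/0.29503 = -2.5999 → z₀ = 0.07428 m
V₃ = V₁ · ln(z₃/z₀)/ln(z₁/z₀) = 22.7 × 6.8016/4.3916 = 35.1569 mph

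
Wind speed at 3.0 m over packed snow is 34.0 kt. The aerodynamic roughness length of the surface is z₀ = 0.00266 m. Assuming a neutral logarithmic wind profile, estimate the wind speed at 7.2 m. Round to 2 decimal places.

Log law: V(z) ∝ ln(z/z₀), so V₂/V₁ = ln(z₂/z₀) / ln(z₁/z₀).
ln(7.2/0.00266) = 7.9035, ln(3.0/0.00266) = 7.0280
V₂ = 34.0 × 7.9035/7.0280 = 34.0 × 1.1246 = 38.2353 kt

38.24 kt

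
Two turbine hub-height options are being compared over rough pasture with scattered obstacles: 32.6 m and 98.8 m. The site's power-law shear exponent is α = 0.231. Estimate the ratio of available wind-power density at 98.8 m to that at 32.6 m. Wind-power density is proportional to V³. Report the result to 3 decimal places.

Speed ratio: V_B/V_A = (z_B/z_A)^α = (98.8/32.6)^0.231 = (3.0307)^0.231 = 1.29192
Power-density ratio: P_B/P_A = (V_B/V_A)³ = (1.29192)³ = 2.15629

2.156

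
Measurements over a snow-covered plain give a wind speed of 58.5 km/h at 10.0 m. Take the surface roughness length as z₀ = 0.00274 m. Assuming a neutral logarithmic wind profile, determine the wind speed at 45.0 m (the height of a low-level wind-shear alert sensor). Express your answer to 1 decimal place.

69.2 km/h

Log law: V(z) ∝ ln(z/z₀), so V₂/V₁ = ln(z₂/z₀) / ln(z₁/z₀).
ln(45.0/0.00274) = 9.7065, ln(10.0/0.00274) = 8.2024
V₂ = 58.5 × 9.7065/8.2024 = 58.5 × 1.1834 = 69.2272 km/h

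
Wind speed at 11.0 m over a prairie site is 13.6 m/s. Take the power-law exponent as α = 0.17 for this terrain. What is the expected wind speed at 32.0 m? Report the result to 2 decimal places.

Power-law profile: V₂ = V₁ · (z₂/z₁)^α
V₂ = 13.6 × (32.0/11.0)^0.17 = 13.6 × (2.9091)^0.17
    = 13.6 × 1.1991 = 16.3071 m/s

16.31 m/s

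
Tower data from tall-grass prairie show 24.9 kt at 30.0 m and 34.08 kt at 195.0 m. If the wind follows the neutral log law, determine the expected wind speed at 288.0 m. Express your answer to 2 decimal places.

Log law: V ∝ ln(z/z₀). From the pair, with r = V₁/V₂ = 0.73063,
ln z₀ = (ln z₁ − r·ln z₂)/(1 − r) = (3.4012 − 0.73063×5.2730)/0.26937 = -1.6759 → z₀ = 0.1871 m
V₃ = V₁ · ln(z₃/z₀)/ln(z₁/z₀) = 24.9 × 7.3389/5.0771 = 35.9925 kt

35.99 kt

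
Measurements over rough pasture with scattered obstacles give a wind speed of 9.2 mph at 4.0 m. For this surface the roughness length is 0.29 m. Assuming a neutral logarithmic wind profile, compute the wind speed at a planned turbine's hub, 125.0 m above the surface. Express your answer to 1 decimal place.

Log law: V(z) ∝ ln(z/z₀), so V₂/V₁ = ln(z₂/z₀) / ln(z₁/z₀).
ln(125.0/0.29) = 6.0662, ln(4.0/0.29) = 2.6242
V₂ = 9.2 × 6.0662/2.6242 = 9.2 × 2.3117 = 21.2673 mph

21.3 mph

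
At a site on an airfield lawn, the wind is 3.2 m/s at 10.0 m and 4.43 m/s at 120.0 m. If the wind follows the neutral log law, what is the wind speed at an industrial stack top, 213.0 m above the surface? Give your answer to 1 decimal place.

Log law: V ∝ ln(z/z₀). From the pair, with r = V₁/V₂ = 0.72235,
ln z₀ = (ln z₁ − r·ln z₂)/(1 − r) = (2.3026 − 0.72235×4.7875)/0.27765 = -4.1622 → z₀ = 0.01557 m
V₃ = V₁ · ln(z₃/z₀)/ln(z₁/z₀) = 3.2 × 9.5235/6.4648 = 4.7140 m/s

4.7 m/s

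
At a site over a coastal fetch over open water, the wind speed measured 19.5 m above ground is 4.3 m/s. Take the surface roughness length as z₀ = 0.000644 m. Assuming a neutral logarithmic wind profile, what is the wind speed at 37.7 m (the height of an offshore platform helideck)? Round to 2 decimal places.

Log law: V(z) ∝ ln(z/z₀), so V₂/V₁ = ln(z₂/z₀) / ln(z₁/z₀).
ln(37.7/0.000644) = 10.9775, ln(19.5/0.000644) = 10.3182
V₂ = 4.3 × 10.9775/10.3182 = 4.3 × 1.0639 = 4.5747 m/s

4.57 m/s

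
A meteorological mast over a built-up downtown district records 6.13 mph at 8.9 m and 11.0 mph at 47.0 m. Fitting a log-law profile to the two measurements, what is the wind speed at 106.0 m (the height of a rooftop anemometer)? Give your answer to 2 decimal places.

13.38 mph

Log law: V ∝ ln(z/z₀). From the pair, with r = V₁/V₂ = 0.55727,
ln z₀ = (ln z₁ − r·ln z₂)/(1 − r) = (2.1861 − 0.55727×3.8501)/0.44273 = 0.0914 → z₀ = 1.096 m
V₃ = V₁ · ln(z₃/z₀)/ln(z₁/z₀) = 6.13 × 4.5720/2.0946 = 13.3801 mph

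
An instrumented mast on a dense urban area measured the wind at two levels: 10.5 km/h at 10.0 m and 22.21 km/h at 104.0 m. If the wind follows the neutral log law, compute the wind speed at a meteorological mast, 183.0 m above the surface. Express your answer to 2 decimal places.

25.04 km/h

Log law: V ∝ ln(z/z₀). From the pair, with r = V₁/V₂ = 0.47276,
ln z₀ = (ln z₁ − r·ln z₂)/(1 − r) = (2.3026 − 0.47276×4.6444)/0.52724 = 0.2028 → z₀ = 1.225 m
V₃ = V₁ · ln(z₃/z₀)/ln(z₁/z₀) = 10.5 × 5.0067/2.0998 = 25.0357 km/h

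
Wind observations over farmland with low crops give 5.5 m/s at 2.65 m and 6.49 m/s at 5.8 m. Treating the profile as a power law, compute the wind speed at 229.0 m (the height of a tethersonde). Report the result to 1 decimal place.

14.1 m/s

First find α: α = ln(V₂/V₁)/ln(z₂/z₁) = ln(6.49/5.5)/ln(5.8/2.65) = 0.16551/0.78330 = 0.2113
Extrapolate from 5.8 m to 229.0 m: V₃ = 6.49 × (229.0/5.8)^0.2113 = 6.49 × 2.1743 = 14.1115 m/s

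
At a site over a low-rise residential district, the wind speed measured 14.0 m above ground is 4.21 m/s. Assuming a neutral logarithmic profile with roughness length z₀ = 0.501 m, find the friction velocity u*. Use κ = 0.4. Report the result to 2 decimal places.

u* ≈ 0.51 m/s

Log law: V(z) = (u*/κ) · ln(z/z₀) ⇒ u* = κ · V / ln(z/z₀)
u* = 0.4 × 4.21 / ln(14.0/0.501) = 0.4 × 4.21 / 3.3302
   = 1.6840 / 3.3302 = 0.5057 m/s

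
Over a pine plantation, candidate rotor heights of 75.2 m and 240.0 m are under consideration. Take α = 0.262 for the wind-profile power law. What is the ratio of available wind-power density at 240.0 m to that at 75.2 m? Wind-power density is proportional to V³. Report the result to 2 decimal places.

Speed ratio: V_B/V_A = (z_B/z_A)^α = (240.0/75.2)^0.262 = (3.1915)^0.262 = 1.35533
Power-density ratio: P_B/P_A = (V_B/V_A)³ = (1.35533)³ = 2.48965

2.49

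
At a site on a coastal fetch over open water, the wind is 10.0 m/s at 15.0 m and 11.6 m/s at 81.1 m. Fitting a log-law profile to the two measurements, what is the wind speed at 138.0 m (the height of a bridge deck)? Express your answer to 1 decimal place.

Log law: V ∝ ln(z/z₀). From the pair, with r = V₁/V₂ = 0.86207,
ln z₀ = (ln z₁ − r·ln z₂)/(1 − r) = (2.7081 − 0.86207×4.3957)/0.13793 = -7.8397 → z₀ = 0.0003938 m
V₃ = V₁ · ln(z₃/z₀)/ln(z₁/z₀) = 10.0 × 12.7669/10.5477 = 12.1040 m/s

12.1 m/s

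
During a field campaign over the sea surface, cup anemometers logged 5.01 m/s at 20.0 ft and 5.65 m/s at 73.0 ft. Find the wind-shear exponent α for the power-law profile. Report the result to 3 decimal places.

Power law: V₂/V₁ = (z₂/z₁)^α ⇒ α = ln(V₂/V₁) / ln(z₂/z₁)
α = ln(5.65/5.01) / ln(73.0/20.0) = ln(1.1277) / ln(3.6500)
  = 0.12022 / 1.29473 = 0.09285

α ≈ 0.093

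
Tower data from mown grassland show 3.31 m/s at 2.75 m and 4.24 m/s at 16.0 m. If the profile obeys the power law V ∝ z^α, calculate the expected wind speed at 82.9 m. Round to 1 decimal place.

5.3 m/s

First find α: α = ln(V₂/V₁)/ln(z₂/z₁) = ln(4.24/3.31)/ln(16.0/2.75) = 0.24762/1.76099 = 0.1406
Extrapolate from 16.0 m to 82.9 m: V₃ = 4.24 × (82.9/16.0)^0.1406 = 4.24 × 1.2603 = 5.3435 m/s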